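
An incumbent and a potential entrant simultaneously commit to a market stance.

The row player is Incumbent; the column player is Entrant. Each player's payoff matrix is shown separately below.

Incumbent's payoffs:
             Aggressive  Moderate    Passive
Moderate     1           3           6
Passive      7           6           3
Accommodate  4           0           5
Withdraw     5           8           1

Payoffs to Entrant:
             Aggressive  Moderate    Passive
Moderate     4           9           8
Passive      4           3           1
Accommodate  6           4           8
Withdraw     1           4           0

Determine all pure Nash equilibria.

The pure Nash equilibria are (Passive, Aggressive) and (Withdraw, Moderate).

(Moderate, Aggressive): Incumbent can switch to Passive (1 → 7). Not NE.
(Moderate, Moderate): Incumbent can switch to Passive (3 → 6). Not NE.
(Moderate, Passive): Entrant can switch to Moderate (8 → 9). Not NE.
(Passive, Aggressive): Incumbent gets 7, best alternative 5; Entrant gets 4, best alternative 3. No profitable deviation — NE.
(Passive, Moderate): Incumbent can switch to Withdraw (6 → 8). Not NE.
(Passive, Passive): Incumbent can switch to Moderate (3 → 6). Not NE.
(Accommodate, Aggressive): Incumbent can switch to Passive (4 → 7). Not NE.
(Withdraw, Moderate): Incumbent gets 8, best alternative 6; Entrant gets 4, best alternative 1. No profitable deviation — NE.
(The remaining 4 profiles each have a profitable deviation by the same check.)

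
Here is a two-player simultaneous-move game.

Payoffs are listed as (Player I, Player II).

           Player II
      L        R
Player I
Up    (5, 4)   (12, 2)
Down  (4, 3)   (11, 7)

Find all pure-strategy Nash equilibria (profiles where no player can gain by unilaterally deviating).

(Up, L)

(Up, L): Player I gets 5, best alternative 4; Player II gets 4, best alternative 2. No profitable deviation — NE.
(Up, R): Player II can switch to L (2 → 4). Not NE.
(Down, L): Player I can switch to Up (4 → 5). Not NE.
(Down, R): Player I can switch to Up (11 → 12). Not NE.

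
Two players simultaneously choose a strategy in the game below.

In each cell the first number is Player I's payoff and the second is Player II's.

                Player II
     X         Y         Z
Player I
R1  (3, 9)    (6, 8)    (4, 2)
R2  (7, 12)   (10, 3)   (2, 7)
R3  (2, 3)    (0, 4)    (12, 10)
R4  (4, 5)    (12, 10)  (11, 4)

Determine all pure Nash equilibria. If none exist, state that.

Player I against X: payoffs 3, 7, 2, 4 → best response R2.
Player I against Y: payoffs 6, 10, 0, 12 → best response R4.
Player I against Z: payoffs 4, 2, 12, 11 → best response R3.
Player II against R1: payoffs 9, 8, 2 → best response X.
Player II against R2: payoffs 12, 3, 7 → best response X.
Player II against R3: payoffs 3, 4, 10 → best response Z.
Player II against R4: payoffs 5, 10, 4 → best response Y.
Mutual best responses: (R2, X); (R3, Z); (R4, Y).

The pure Nash equilibria are (R2, X) and (R3, Z) and (R4, Y).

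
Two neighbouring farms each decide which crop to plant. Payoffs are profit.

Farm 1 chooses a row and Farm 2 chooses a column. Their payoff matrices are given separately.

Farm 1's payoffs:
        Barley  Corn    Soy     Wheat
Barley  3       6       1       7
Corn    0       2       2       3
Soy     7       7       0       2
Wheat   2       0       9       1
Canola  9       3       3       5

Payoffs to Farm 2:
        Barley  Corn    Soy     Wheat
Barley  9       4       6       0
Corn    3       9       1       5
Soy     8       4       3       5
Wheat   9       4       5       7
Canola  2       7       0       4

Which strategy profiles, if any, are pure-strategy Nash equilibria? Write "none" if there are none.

There is no pure-strategy Nash equilibrium.

Farm 1 against Barley: payoffs 3, 0, 7, 2, 9 → best response Canola.
Farm 1 against Corn: payoffs 6, 2, 7, 0, 3 → best response Soy.
Farm 1 against Soy: payoffs 1, 2, 0, 9, 3 → best response Wheat.
Farm 1 against Wheat: payoffs 7, 3, 2, 1, 5 → best response Barley.
Farm 2 against Barley: payoffs 9, 4, 6, 0 → best response Barley.
Farm 2 against Corn: payoffs 3, 9, 1, 5 → best response Corn.
Farm 2 against Soy: payoffs 8, 4, 3, 5 → best response Barley.
Farm 2 against Wheat: payoffs 9, 4, 5, 7 → best response Barley.
Farm 2 against Canola: payoffs 2, 7, 0, 4 → best response Corn.
No profile is a mutual best response for all players.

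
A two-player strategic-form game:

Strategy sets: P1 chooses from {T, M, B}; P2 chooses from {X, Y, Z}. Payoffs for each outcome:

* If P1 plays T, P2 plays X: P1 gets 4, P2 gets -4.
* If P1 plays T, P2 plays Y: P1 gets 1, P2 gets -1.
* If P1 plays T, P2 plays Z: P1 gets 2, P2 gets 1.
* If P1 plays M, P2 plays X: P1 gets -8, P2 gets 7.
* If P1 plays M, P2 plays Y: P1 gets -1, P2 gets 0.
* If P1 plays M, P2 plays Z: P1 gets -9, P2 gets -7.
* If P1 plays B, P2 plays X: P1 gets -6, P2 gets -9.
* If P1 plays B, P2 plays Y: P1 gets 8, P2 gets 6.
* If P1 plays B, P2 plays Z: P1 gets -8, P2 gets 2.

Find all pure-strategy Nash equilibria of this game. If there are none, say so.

P1 against X: payoffs 4, -8, -6 → best response T.
P1 against Y: payoffs 1, -1, 8 → best response B.
P1 against Z: payoffs 2, -9, -8 → best response T.
P2 against T: payoffs -4, -1, 1 → best response Z.
P2 against M: payoffs 7, 0, -7 → best response X.
P2 against B: payoffs -9, 6, 2 → best response Y.
Mutual best responses: (T, Z); (B, Y).

Pure-strategy Nash equilibria: (T, Z), (B, Y)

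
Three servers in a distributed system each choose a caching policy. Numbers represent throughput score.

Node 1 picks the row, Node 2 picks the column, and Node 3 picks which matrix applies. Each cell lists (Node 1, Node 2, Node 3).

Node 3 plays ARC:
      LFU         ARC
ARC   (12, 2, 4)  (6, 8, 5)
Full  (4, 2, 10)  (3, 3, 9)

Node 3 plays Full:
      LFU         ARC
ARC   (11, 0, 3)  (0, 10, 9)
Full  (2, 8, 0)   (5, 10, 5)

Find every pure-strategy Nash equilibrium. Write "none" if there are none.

none

Node 1 against (LFU, ARC): payoffs 12, 4 → best response ARC.
Node 1 against (LFU, Full): payoffs 11, 2 → best response ARC.
Node 1 against (ARC, ARC): payoffs 6, 3 → best response ARC.
Node 1 against (ARC, Full): payoffs 0, 5 → best response Full.
Node 2 against (ARC, ARC): payoffs 2, 8 → best response ARC.
Node 2 against (ARC, Full): payoffs 0, 10 → best response ARC.
Node 2 against (Full, ARC): payoffs 2, 3 → best response ARC.
Node 2 against (Full, Full): payoffs 8, 10 → best response ARC.
Node 3 against (ARC, LFU): payoffs 4, 3 → best response ARC.
Node 3 against (ARC, ARC): payoffs 5, 9 → best response Full.
Node 3 against (Full, LFU): payoffs 10, 0 → best response ARC.
Node 3 against (Full, ARC): payoffs 9, 5 → best response ARC.
No profile is a mutual best response for all players.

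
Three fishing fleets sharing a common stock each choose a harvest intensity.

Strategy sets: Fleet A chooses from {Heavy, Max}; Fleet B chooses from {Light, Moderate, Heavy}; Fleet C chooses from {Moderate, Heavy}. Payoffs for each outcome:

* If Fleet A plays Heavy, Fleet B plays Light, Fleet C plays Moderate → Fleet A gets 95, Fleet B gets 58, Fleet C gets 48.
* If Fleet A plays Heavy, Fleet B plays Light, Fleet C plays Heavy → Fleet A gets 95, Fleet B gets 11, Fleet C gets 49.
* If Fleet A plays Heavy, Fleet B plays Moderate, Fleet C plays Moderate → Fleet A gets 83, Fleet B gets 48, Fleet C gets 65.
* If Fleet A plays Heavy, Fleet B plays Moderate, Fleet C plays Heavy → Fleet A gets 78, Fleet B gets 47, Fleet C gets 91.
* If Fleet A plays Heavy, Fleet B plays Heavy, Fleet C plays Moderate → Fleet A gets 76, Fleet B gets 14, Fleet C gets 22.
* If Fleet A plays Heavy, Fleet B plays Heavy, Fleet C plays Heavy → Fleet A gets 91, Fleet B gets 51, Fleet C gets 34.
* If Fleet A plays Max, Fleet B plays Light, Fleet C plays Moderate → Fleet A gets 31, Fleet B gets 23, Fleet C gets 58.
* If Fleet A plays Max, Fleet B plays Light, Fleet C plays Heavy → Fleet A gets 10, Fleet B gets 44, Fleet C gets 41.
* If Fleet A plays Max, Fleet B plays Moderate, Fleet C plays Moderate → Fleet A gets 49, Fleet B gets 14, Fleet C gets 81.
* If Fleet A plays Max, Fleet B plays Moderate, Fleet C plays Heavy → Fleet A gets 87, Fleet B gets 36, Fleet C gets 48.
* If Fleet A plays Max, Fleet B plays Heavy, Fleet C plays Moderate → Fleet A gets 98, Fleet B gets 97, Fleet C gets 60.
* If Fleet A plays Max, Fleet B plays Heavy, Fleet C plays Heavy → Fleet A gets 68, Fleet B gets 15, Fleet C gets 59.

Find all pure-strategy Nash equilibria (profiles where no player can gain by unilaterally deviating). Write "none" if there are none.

Fleet A against (Light, Moderate): payoffs 95, 31 → best response Heavy.
Fleet A against (Light, Heavy): payoffs 95, 10 → best response Heavy.
Fleet A against (Moderate, Moderate): payoffs 83, 49 → best response Heavy.
Fleet A against (Moderate, Heavy): payoffs 78, 87 → best response Max.
Fleet A against (Heavy, Moderate): payoffs 76, 98 → best response Max.
Fleet A against (Heavy, Heavy): payoffs 91, 68 → best response Heavy.
Fleet B against (Heavy, Moderate): payoffs 58, 48, 14 → best response Light.
Fleet B against (Heavy, Heavy): payoffs 11, 47, 51 → best response Heavy.
Fleet B against (Max, Moderate): payoffs 23, 14, 97 → best response Heavy.
Fleet B against (Max, Heavy): payoffs 44, 36, 15 → best response Light.
Fleet C against (Heavy, Light): payoffs 48, 49 → best response Heavy.
Fleet C against (Heavy, Moderate): payoffs 65, 91 → best response Heavy.
Fleet C against (Heavy, Heavy): payoffs 22, 34 → best response Heavy.
Fleet C against (Max, Light): payoffs 58, 41 → best response Moderate.
Fleet C against (Max, Moderate): payoffs 81, 48 → best response Moderate.
Fleet C against (Max, Heavy): payoffs 60, 59 → best response Moderate.
Mutual best responses: (Heavy, Heavy, Heavy); (Max, Heavy, Moderate).

Pure-strategy Nash equilibria: (Heavy, Heavy, Heavy); (Max, Heavy, Moderate)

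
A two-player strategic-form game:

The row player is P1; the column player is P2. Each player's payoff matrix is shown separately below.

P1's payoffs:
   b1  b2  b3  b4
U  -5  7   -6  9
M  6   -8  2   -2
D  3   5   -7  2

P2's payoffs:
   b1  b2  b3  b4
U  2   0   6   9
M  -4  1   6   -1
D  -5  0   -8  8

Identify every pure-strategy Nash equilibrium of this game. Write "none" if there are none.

P1 against b1: payoffs -5, 6, 3 → best response M.
P1 against b2: payoffs 7, -8, 5 → best response U.
P1 against b3: payoffs -6, 2, -7 → best response M.
P1 against b4: payoffs 9, -2, 2 → best response U.
P2 against U: payoffs 2, 0, 6, 9 → best response b4.
P2 against M: payoffs -4, 1, 6, -1 → best response b3.
P2 against D: payoffs -5, 0, -8, 8 → best response b4.
Mutual best responses: (U, b4); (M, b3).

The pure Nash equilibria are (U, b4) and (M, b3).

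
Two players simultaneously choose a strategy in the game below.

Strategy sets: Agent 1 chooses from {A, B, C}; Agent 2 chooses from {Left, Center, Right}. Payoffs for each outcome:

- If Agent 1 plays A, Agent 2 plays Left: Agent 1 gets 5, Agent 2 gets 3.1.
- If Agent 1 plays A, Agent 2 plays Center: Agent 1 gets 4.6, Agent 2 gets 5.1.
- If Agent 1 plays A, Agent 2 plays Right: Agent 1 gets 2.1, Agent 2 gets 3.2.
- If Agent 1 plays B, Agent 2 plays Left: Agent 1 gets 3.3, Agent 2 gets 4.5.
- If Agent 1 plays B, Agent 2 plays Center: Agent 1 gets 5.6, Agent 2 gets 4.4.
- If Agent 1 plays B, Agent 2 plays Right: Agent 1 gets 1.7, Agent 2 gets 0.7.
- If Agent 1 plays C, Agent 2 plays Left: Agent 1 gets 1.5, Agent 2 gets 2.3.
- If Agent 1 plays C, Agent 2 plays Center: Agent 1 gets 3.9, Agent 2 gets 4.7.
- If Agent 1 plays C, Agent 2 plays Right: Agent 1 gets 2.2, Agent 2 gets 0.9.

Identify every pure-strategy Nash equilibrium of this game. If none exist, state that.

Mark each player's best response to every combination of opponents' strategies; a profile where every player is best-responding is a pure Nash equilibrium.
Agent 1 against Left: payoffs 5, 3.3, 1.5 → best response A.
Agent 1 against Center: payoffs 4.6, 5.6, 3.9 → best response B.
Agent 1 against Right: payoffs 2.1, 1.7, 2.2 → best response C.
Agent 2 against A: payoffs 3.1, 5.1, 3.2 → best response Center.
Agent 2 against B: payoffs 4.5, 4.4, 0.7 → best response Left.
Agent 2 against C: payoffs 2.3, 4.7, 0.9 → best response Center.
No profile is a mutual best response for all players.

This game has no pure Nash equilibrium.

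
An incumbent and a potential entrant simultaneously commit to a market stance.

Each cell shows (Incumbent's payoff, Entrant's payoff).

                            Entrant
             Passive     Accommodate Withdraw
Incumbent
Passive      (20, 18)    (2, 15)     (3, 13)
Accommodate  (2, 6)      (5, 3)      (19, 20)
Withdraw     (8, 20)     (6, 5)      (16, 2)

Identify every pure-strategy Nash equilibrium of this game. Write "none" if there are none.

The pure Nash equilibria are (Passive, Passive); (Accommodate, Withdraw).

Incumbent against Passive: payoffs 20, 2, 8 → best response Passive.
Incumbent against Accommodate: payoffs 2, 5, 6 → best response Withdraw.
Incumbent against Withdraw: payoffs 3, 19, 16 → best response Accommodate.
Entrant against Passive: payoffs 18, 15, 13 → best response Passive.
Entrant against Accommodate: payoffs 6, 3, 20 → best response Withdraw.
Entrant against Withdraw: payoffs 20, 5, 2 → best response Passive.
Mutual best responses: (Passive, Passive); (Accommodate, Withdraw).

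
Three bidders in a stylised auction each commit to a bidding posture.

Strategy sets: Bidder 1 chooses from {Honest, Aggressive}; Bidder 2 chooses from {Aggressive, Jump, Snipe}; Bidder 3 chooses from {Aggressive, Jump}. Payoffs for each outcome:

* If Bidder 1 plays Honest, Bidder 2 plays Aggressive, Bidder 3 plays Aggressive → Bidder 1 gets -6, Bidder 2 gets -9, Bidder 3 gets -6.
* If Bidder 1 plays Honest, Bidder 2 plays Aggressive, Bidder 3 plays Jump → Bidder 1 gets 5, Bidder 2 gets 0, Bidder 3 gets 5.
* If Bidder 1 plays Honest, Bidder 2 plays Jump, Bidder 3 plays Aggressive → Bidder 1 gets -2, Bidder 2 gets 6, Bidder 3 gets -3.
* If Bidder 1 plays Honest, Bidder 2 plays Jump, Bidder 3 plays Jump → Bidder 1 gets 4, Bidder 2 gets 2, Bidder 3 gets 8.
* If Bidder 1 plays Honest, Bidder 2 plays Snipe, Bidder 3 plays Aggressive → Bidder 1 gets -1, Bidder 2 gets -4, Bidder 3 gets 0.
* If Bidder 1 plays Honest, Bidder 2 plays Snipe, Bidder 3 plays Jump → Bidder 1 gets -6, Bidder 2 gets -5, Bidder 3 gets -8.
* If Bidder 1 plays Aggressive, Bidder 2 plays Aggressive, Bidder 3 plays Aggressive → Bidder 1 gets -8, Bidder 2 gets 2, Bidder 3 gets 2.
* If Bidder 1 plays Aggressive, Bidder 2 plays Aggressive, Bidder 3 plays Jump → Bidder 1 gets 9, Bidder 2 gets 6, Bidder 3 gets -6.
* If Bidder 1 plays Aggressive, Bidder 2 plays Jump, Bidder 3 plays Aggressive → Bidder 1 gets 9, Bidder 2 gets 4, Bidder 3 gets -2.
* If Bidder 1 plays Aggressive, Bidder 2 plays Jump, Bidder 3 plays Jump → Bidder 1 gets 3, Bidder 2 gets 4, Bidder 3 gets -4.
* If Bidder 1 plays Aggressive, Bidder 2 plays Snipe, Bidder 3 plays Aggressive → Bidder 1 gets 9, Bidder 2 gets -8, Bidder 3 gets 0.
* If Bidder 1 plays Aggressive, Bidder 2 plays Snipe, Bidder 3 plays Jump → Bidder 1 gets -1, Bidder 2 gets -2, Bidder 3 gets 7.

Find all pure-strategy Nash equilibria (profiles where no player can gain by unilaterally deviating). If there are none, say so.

The pure Nash equilibria are (Honest, Jump, Jump), (Aggressive, Jump, Aggressive).

For each strategy profile, look for a profitable unilateral deviation.
(Honest, Aggressive, Aggressive): Bidder 2 can switch to Jump (-9 → 6). Not NE.
(Honest, Aggressive, Jump): Bidder 1 can switch to Aggressive (5 → 9). Not NE.
(Honest, Jump, Aggressive): Bidder 1 can switch to Aggressive (-2 → 9). Not NE.
(Honest, Jump, Jump): Bidder 1 gets 4, best alternative 3; Bidder 2 gets 2, best alternative 0; Bidder 3 gets 8, best alternative -3. No profitable deviation — NE.
(Honest, Snipe, Aggressive): Bidder 1 can switch to Aggressive (-1 → 9). Not NE.
(Honest, Snipe, Jump): Bidder 1 can switch to Aggressive (-6 → -1). Not NE.
(Aggressive, Aggressive, Aggressive): Bidder 1 can switch to Honest (-8 → -6). Not NE.
(Aggressive, Aggressive, Jump): Bidder 3 can switch to Aggressive (-6 → 2). Not NE.
(Aggressive, Jump, Aggressive): Bidder 1 gets 9, best alternative -2; Bidder 2 gets 4, best alternative 2; Bidder 3 gets -2, best alternative -4. No profitable deviation — NE.
(Aggressive, Jump, Jump): Bidder 1 can switch to Honest (3 → 4). Not NE.
(Aggressive, Snipe, Aggressive): Bidder 2 can switch to Aggressive (-8 → 2). Not NE.
(Aggressive, Snipe, Jump): Bidder 2 can switch to Aggressive (-2 → 6). Not NE.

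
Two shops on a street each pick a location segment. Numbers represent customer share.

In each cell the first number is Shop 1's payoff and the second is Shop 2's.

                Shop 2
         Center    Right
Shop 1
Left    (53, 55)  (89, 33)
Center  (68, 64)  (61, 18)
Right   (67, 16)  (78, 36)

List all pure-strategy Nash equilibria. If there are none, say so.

The unique pure-strategy Nash equilibrium is (Center, Center).

Mark each player's best response to every combination of opponents' strategies; a profile where every player is best-responding is a pure Nash equilibrium.
Shop 1 against Center: payoffs 53, 68, 67 → best response Center.
Shop 1 against Right: payoffs 89, 61, 78 → best response Left.
Shop 2 against Left: payoffs 55, 33 → best response Center.
Shop 2 against Center: payoffs 64, 18 → best response Center.
Shop 2 against Right: payoffs 16, 36 → best response Right.
Mutual best responses: (Center, Center).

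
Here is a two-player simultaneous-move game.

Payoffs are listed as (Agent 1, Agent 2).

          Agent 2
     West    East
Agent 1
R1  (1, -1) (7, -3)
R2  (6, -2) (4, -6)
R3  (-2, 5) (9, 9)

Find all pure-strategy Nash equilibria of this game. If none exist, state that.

(R1, West): Agent 1 can switch to R2 (1 → 6). Not NE.
(R1, East): Agent 1 can switch to R3 (7 → 9). Not NE.
(R2, West): Agent 1 gets 6, best alternative 1; Agent 2 gets -2, best alternative -6. No profitable deviation — NE.
(R2, East): Agent 1 can switch to R1 (4 → 7). Not NE.
(R3, West): Agent 1 can switch to R1 (-2 → 1). Not NE.
(R3, East): Agent 1 gets 9, best alternative 7; Agent 2 gets 9, best alternative 5. No profitable deviation — NE.

(R2, West); (R3, East)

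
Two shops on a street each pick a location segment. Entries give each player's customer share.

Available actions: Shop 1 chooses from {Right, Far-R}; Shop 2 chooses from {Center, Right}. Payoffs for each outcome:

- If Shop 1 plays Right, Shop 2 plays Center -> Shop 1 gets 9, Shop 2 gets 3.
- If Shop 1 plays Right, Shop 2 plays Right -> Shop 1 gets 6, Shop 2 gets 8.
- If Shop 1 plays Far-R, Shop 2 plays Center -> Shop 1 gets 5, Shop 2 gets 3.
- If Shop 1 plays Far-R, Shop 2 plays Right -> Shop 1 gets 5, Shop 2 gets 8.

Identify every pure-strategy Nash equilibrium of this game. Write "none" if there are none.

(Right, Right)

Shop 1 against Center: payoffs 9, 5 → best response Right.
Shop 1 against Right: payoffs 6, 5 → best response Right.
Shop 2 against Right: payoffs 3, 8 → best response Right.
Shop 2 against Far-R: payoffs 3, 8 → best response Right.
Mutual best responses: (Right, Right).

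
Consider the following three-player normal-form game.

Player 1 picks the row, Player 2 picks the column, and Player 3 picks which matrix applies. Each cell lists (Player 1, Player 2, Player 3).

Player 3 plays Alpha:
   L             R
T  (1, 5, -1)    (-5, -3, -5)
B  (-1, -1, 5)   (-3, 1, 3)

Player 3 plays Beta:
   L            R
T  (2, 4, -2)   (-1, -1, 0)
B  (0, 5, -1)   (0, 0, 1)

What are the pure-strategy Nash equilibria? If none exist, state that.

Mark each player's best response to every combination of opponents' strategies; a profile where every player is best-responding is a pure Nash equilibrium.
Player 1 against (L, Alpha): payoffs 1, -1 → best response T.
Player 1 against (L, Beta): payoffs 2, 0 → best response T.
Player 1 against (R, Alpha): payoffs -5, -3 → best response B.
Player 1 against (R, Beta): payoffs -1, 0 → best response B.
Player 2 against (T, Alpha): payoffs 5, -3 → best response L.
Player 2 against (T, Beta): payoffs 4, -1 → best response L.
Player 2 against (B, Alpha): payoffs -1, 1 → best response R.
Player 2 against (B, Beta): payoffs 5, 0 → best response L.
Player 3 against (T, L): payoffs -1, -2 → best response Alpha.
Player 3 against (T, R): payoffs -5, 0 → best response Beta.
Player 3 against (B, L): payoffs 5, -1 → best response Alpha.
Player 3 against (B, R): payoffs 3, 1 → best response Alpha.
Mutual best responses: (T, L, Alpha); (B, R, Alpha).

The pure Nash equilibria are (T, L, Alpha) and (B, R, Alpha).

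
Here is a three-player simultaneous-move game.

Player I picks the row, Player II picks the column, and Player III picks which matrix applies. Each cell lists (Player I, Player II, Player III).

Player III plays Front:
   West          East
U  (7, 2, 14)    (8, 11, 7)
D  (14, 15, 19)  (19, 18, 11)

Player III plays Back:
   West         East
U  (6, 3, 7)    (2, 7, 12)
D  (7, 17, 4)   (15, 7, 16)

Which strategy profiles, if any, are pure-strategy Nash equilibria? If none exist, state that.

Player I against (West, Front): payoffs 7, 14 → best response D.
Player I against (West, Back): payoffs 6, 7 → best response D.
Player I against (East, Front): payoffs 8, 19 → best response D.
Player I against (East, Back): payoffs 2, 15 → best response D.
Player II against (U, Front): payoffs 2, 11 → best response East.
Player II against (U, Back): payoffs 3, 7 → best response East.
Player II against (D, Front): payoffs 15, 18 → best response East.
Player II against (D, Back): payoffs 17, 7 → best response West.
Player III against (U, West): payoffs 14, 7 → best response Front.
Player III against (U, East): payoffs 7, 12 → best response Back.
Player III against (D, West): payoffs 19, 4 → best response Front.
Player III against (D, East): payoffs 11, 16 → best response Back.
No profile is a mutual best response for all players.

No pure-strategy Nash equilibrium.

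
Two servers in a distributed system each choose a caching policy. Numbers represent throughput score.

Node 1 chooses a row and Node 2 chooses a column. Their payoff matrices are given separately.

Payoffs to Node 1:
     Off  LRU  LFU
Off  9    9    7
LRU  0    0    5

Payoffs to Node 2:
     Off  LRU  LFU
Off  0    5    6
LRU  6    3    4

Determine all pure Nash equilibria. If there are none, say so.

For each player, find the best response to each opponent profile; mutual best responses are the pure NE.
Node 1 against Off: payoffs 9, 0 → best response Off.
Node 1 against LRU: payoffs 9, 0 → best response Off.
Node 1 against LFU: payoffs 7, 5 → best response Off.
Node 2 against Off: payoffs 0, 5, 6 → best response LFU.
Node 2 against LRU: payoffs 6, 3, 4 → best response Off.
Mutual best responses: (Off, LFU).

Pure NE: (Off, LFU)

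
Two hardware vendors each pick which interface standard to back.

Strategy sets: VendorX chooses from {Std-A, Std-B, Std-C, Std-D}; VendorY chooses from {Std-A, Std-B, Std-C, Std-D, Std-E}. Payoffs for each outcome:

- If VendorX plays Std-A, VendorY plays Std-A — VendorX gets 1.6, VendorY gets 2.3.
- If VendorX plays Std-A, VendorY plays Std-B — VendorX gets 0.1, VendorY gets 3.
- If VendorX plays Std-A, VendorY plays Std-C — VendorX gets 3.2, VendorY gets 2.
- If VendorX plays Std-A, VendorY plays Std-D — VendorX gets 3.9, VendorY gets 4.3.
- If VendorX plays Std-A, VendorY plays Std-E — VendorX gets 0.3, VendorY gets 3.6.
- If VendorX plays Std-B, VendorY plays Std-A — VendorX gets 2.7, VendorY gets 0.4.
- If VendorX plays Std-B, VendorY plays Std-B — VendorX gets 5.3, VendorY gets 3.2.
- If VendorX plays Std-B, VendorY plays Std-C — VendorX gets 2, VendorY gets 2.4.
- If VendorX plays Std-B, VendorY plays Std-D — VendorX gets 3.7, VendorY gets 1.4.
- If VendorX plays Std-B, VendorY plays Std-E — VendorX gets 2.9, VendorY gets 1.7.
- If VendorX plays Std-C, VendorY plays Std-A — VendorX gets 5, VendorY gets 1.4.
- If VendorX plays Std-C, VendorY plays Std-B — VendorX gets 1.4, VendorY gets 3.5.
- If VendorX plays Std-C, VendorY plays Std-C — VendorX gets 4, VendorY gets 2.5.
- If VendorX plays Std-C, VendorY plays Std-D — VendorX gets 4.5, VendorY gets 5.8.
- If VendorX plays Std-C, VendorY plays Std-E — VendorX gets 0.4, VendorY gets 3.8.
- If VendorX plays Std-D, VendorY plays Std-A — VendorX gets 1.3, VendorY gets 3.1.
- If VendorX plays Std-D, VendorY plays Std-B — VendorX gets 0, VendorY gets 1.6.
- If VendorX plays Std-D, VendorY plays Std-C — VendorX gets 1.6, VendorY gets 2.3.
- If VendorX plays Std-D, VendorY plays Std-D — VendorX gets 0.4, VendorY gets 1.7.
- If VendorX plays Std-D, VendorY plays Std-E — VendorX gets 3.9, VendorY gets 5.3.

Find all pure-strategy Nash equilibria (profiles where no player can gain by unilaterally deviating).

VendorX against Std-A: payoffs 1.6, 2.7, 5, 1.3 → best response Std-C.
VendorX against Std-B: payoffs 0.1, 5.3, 1.4, 0 → best response Std-B.
VendorX against Std-C: payoffs 3.2, 2, 4, 1.6 → best response Std-C.
VendorX against Std-D: payoffs 3.9, 3.7, 4.5, 0.4 → best response Std-C.
VendorX against Std-E: payoffs 0.3, 2.9, 0.4, 3.9 → best response Std-D.
VendorY against Std-A: payoffs 2.3, 3, 2, 4.3, 3.6 → best response Std-D.
VendorY against Std-B: payoffs 0.4, 3.2, 2.4, 1.4, 1.7 → best response Std-B.
VendorY against Std-C: payoffs 1.4, 3.5, 2.5, 5.8, 3.8 → best response Std-D.
VendorY against Std-D: payoffs 3.1, 1.6, 2.3, 1.7, 5.3 → best response Std-E.
Mutual best responses: (Std-B, Std-B); (Std-C, Std-D); (Std-D, Std-E).

The pure Nash equilibria are (Std-B, Std-B); (Std-C, Std-D); (Std-D, Std-E).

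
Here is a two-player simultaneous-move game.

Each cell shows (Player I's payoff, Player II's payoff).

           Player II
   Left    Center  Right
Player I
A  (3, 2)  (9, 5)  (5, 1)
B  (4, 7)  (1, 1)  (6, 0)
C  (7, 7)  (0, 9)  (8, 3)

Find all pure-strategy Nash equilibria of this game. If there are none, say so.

For each strategy profile, look for a profitable unilateral deviation.
(A, Left): Player I can switch to B (3 → 4). Not NE.
(A, Center): Player I gets 9, best alternative 1; Player II gets 5, best alternative 2. No profitable deviation — NE.
(A, Right): Player I can switch to B (5 → 6). Not NE.
(B, Left): Player I can switch to C (4 → 7). Not NE.
(B, Center): Player I can switch to A (1 → 9). Not NE.
(B, Right): Player I can switch to C (6 → 8). Not NE.
(C, Left): Player II can switch to Center (7 → 9). Not NE.
(C, Center): Player I can switch to A (0 → 9). Not NE.
(C, Right): Player II can switch to Left (3 → 7). Not NE.

Pure NE: (A, Center)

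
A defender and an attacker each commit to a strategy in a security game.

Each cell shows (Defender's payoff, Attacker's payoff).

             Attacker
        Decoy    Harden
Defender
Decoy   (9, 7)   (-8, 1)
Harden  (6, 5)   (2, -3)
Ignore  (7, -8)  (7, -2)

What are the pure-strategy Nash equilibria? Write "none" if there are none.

Check each profile: it is a Nash equilibrium iff no player can strictly gain by switching unilaterally.
(Decoy, Decoy): Defender gets 9, best alternative 7; Attacker gets 7, best alternative 1. No profitable deviation — NE.
(Decoy, Harden): Defender can switch to Harden (-8 → 2). Not NE.
(Harden, Decoy): Defender can switch to Decoy (6 → 9). Not NE.
(Harden, Harden): Defender can switch to Ignore (2 → 7). Not NE.
(Ignore, Decoy): Defender can switch to Decoy (7 → 9). Not NE.
(Ignore, Harden): Defender gets 7, best alternative 2; Attacker gets -2, best alternative -8. No profitable deviation — NE.

Pure-strategy Nash equilibria: (Decoy, Decoy), (Ignore, Harden)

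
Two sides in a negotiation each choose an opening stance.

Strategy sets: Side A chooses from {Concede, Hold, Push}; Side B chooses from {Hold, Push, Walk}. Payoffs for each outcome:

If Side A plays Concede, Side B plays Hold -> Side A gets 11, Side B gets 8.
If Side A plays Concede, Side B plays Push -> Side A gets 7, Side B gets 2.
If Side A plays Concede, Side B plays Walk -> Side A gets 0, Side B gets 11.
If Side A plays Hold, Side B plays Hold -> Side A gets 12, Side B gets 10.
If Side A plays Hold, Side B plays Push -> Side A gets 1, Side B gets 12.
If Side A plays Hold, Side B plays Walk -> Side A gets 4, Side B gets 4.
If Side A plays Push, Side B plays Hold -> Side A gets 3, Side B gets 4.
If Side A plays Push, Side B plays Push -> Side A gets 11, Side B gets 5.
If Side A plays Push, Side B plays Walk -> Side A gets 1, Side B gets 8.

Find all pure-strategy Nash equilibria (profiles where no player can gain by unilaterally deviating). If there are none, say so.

Check each profile: it is a Nash equilibrium iff no player can strictly gain by switching unilaterally.
(Concede, Hold): Side A can switch to Hold (11 → 12). Not NE.
(Concede, Push): Side A can switch to Push (7 → 11). Not NE.
(Concede, Walk): Side A can switch to Hold (0 → 4). Not NE.
(Hold, Hold): Side B can switch to Push (10 → 12). Not NE.
(Hold, Push): Side A can switch to Concede (1 → 7). Not NE.
(Hold, Walk): Side B can switch to Hold (4 → 10). Not NE.
(The remaining 3 profiles each have a profitable deviation by the same check.)

No pure-strategy Nash equilibrium.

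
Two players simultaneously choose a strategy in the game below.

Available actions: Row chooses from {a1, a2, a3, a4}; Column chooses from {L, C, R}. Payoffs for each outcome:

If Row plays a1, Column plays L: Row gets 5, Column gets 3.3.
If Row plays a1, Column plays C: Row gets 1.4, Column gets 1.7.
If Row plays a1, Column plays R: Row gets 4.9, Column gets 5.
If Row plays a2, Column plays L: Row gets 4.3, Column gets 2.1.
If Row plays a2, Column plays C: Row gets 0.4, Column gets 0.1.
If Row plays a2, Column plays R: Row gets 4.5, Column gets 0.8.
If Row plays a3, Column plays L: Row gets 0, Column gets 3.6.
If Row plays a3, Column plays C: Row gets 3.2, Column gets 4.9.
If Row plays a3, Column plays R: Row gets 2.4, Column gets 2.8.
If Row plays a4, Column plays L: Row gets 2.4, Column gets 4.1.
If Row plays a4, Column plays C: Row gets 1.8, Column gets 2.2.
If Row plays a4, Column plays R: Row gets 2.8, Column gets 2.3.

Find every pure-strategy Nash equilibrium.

Pure-strategy Nash equilibria: (a1, R), (a3, C)

(a1, L): Column can switch to R (3.3 → 5). Not NE.
(a1, C): Row can switch to a3 (1.4 → 3.2). Not NE.
(a1, R): Row gets 4.9, best alternative 4.5; Column gets 5, best alternative 3.3. No profitable deviation — NE.
(a2, L): Row can switch to a1 (4.3 → 5). Not NE.
(a2, C): Row can switch to a1 (0.4 → 1.4). Not NE.
(a2, R): Row can switch to a1 (4.5 → 4.9). Not NE.
(a3, L): Row can switch to a1 (0 → 5). Not NE.
(a3, C): Row gets 3.2, best alternative 1.8; Column gets 4.9, best alternative 3.6. No profitable deviation — NE.
(a3, R): Row can switch to a1 (2.4 → 4.9). Not NE.
(a4, L): Row can switch to a1 (2.4 → 5). Not NE.
(The remaining 2 profiles each have a profitable deviation by the same check.)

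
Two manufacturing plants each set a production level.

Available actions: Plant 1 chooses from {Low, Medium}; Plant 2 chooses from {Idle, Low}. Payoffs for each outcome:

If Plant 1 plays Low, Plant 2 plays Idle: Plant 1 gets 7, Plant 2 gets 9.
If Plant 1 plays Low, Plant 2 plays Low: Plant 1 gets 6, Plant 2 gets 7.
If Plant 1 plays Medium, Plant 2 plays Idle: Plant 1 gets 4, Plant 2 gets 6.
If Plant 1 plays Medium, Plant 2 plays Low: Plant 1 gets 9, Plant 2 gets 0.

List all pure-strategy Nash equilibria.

(Low, Idle): Plant 1 gets 7, best alternative 4; Plant 2 gets 9, best alternative 7. No profitable deviation — NE.
(Low, Low): Plant 1 can switch to Medium (6 → 9). Not NE.
(Medium, Idle): Plant 1 can switch to Low (4 → 7). Not NE.
(Medium, Low): Plant 2 can switch to Idle (0 → 6). Not NE.

(Low, Idle)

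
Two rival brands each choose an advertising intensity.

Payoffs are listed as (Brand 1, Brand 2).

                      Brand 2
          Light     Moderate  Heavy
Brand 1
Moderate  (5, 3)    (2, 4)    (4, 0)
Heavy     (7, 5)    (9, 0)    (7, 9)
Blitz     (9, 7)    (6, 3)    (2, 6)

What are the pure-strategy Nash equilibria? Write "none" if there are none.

The pure Nash equilibria are (Heavy, Heavy), (Blitz, Light).

Brand 1 against Light: payoffs 5, 7, 9 → best response Blitz.
Brand 1 against Moderate: payoffs 2, 9, 6 → best response Heavy.
Brand 1 against Heavy: payoffs 4, 7, 2 → best response Heavy.
Brand 2 against Moderate: payoffs 3, 4, 0 → best response Moderate.
Brand 2 against Heavy: payoffs 5, 0, 9 → best response Heavy.
Brand 2 against Blitz: payoffs 7, 3, 6 → best response Light.
Mutual best responses: (Heavy, Heavy); (Blitz, Light).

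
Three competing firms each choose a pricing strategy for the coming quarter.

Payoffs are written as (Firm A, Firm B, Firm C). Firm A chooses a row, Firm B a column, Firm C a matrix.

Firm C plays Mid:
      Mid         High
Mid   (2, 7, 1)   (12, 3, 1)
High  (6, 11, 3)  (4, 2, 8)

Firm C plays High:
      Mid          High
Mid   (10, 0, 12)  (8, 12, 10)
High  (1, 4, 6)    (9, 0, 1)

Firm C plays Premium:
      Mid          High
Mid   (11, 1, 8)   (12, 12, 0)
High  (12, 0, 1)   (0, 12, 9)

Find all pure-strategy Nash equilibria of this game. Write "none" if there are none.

No pure-strategy Nash equilibrium.

For each player, find the best response to each opponent profile; mutual best responses are the pure NE.
Firm A against (Mid, Mid): payoffs 2, 6 → best response High.
Firm A against (Mid, High): payoffs 10, 1 → best response Mid.
Firm A against (Mid, Premium): payoffs 11, 12 → best response High.
Firm A against (High, Mid): payoffs 12, 4 → best response Mid.
Firm A against (High, High): payoffs 8, 9 → best response High.
Firm A against (High, Premium): payoffs 12, 0 → best response Mid.
Firm B against (Mid, Mid): payoffs 7, 3 → best response Mid.
Firm B against (Mid, High): payoffs 0, 12 → best response High.
Firm B against (Mid, Premium): payoffs 1, 12 → best response High.
Firm B against (High, Mid): payoffs 11, 2 → best response Mid.
Firm B against (High, High): payoffs 4, 0 → best response Mid.
Firm B against (High, Premium): payoffs 0, 12 → best response High.
Firm C against (Mid, Mid): payoffs 1, 12, 8 → best response High.
Firm C against (Mid, High): payoffs 1, 10, 0 → best response High.
Firm C against (High, Mid): payoffs 3, 6, 1 → best response High.
Firm C against (High, High): payoffs 8, 1, 9 → best response Premium.
No profile is a mutual best response for all players.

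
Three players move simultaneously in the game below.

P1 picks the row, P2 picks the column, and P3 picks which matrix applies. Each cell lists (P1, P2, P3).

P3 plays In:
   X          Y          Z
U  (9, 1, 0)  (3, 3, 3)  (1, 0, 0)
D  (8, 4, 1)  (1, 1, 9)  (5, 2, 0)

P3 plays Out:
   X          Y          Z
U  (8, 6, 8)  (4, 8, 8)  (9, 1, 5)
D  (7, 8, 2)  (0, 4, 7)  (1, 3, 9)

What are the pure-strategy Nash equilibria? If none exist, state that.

Pure NE: (U, Y, Out)

(U, X, In): P2 can switch to Y (1 → 3). Not NE.
(U, X, Out): P2 can switch to Y (6 → 8). Not NE.
(U, Y, In): P3 can switch to Out (3 → 8). Not NE.
(U, Y, Out): P1 gets 4, best alternative 0; P2 gets 8, best alternative 6; P3 gets 8, best alternative 3. No profitable deviation — NE.
(U, Z, In): P1 can switch to D (1 → 5). Not NE.
(U, Z, Out): P2 can switch to X (1 → 6). Not NE.
(D, X, In): P1 can switch to U (8 → 9). Not NE.
(D, X, Out): P1 can switch to U (7 → 8). Not NE.
(D, Y, In): P1 can switch to U (1 → 3). Not NE.
(D, Y, Out): P1 can switch to U (0 → 4). Not NE.
(D, Z, In): P2 can switch to X (2 → 4). Not NE.
(D, Z, Out): P1 can switch to U (1 → 9). Not NE.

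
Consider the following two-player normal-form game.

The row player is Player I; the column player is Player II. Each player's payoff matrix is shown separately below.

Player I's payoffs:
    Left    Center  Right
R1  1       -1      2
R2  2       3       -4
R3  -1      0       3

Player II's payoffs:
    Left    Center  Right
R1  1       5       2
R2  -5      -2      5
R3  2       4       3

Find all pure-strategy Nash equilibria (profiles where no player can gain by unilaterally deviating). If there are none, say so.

(R1, Left): Player I can switch to R2 (1 → 2). Not NE.
(R1, Center): Player I can switch to R2 (-1 → 3). Not NE.
(R1, Right): Player I can switch to R3 (2 → 3). Not NE.
(R2, Left): Player II can switch to Center (-5 → -2). Not NE.
(R2, Center): Player II can switch to Right (-2 → 5). Not NE.
(R2, Right): Player I can switch to R1 (-4 → 2). Not NE.
(R3, Left): Player I can switch to R1 (-1 → 1). Not NE.
(R3, Center): Player I can switch to R2 (0 → 3). Not NE.
(R3, Right): Player II can switch to Center (3 → 4). Not NE.

none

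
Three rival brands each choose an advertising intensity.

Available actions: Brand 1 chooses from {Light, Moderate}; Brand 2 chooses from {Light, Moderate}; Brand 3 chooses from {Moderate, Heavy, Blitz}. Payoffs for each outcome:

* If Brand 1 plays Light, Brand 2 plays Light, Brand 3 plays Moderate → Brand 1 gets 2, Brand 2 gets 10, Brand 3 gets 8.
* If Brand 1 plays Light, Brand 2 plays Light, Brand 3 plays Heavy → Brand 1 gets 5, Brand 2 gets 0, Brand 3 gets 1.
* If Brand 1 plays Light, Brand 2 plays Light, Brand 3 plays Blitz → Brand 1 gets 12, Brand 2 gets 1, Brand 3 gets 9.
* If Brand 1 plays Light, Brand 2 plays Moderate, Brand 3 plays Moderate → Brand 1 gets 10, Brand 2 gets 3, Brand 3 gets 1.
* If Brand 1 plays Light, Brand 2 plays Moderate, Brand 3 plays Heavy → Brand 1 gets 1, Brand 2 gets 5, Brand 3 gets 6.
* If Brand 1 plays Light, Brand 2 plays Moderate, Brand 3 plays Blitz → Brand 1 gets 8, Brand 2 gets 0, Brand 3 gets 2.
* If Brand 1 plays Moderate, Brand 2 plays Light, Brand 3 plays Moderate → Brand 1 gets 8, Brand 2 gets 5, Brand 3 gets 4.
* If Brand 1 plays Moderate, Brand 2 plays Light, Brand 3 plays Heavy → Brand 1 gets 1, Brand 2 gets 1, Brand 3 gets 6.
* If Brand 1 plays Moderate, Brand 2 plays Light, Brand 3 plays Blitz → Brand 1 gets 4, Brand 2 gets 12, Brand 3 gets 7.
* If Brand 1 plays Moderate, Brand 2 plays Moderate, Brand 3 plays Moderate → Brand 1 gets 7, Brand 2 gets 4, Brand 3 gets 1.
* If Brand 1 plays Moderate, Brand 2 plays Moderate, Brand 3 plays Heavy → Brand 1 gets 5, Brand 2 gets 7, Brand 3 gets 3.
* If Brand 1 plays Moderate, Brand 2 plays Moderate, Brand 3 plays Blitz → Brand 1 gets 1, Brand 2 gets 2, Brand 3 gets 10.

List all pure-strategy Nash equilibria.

Brand 1 against (Light, Moderate): payoffs 2, 8 → best response Moderate.
Brand 1 against (Light, Heavy): payoffs 5, 1 → best response Light.
Brand 1 against (Light, Blitz): payoffs 12, 4 → best response Light.
Brand 1 against (Moderate, Moderate): payoffs 10, 7 → best response Light.
Brand 1 against (Moderate, Heavy): payoffs 1, 5 → best response Moderate.
Brand 1 against (Moderate, Blitz): payoffs 8, 1 → best response Light.
Brand 2 against (Light, Moderate): payoffs 10, 3 → best response Light.
Brand 2 against (Light, Heavy): payoffs 0, 5 → best response Moderate.
Brand 2 against (Light, Blitz): payoffs 1, 0 → best response Light.
Brand 2 against (Moderate, Moderate): payoffs 5, 4 → best response Light.
Brand 2 against (Moderate, Heavy): payoffs 1, 7 → best response Moderate.
Brand 2 against (Moderate, Blitz): payoffs 12, 2 → best response Light.
Brand 3 against (Light, Light): payoffs 8, 1, 9 → best response Blitz.
Brand 3 against (Light, Moderate): payoffs 1, 6, 2 → best response Heavy.
Brand 3 against (Moderate, Light): payoffs 4, 6, 7 → best response Blitz.
Brand 3 against (Moderate, Moderate): payoffs 1, 3, 10 → best response Blitz.
Mutual best responses: (Light, Light, Blitz).

The unique pure-strategy Nash equilibrium is (Light, Light, Blitz).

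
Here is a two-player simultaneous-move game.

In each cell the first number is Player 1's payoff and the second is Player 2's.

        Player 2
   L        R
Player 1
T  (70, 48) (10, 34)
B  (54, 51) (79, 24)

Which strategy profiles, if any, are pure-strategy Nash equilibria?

(T, L)

Check each profile: it is a Nash equilibrium iff no player can strictly gain by switching unilaterally.
(T, L): Player 1 gets 70, best alternative 54; Player 2 gets 48, best alternative 34. No profitable deviation — NE.
(T, R): Player 1 can switch to B (10 → 79). Not NE.
(B, L): Player 1 can switch to T (54 → 70). Not NE.
(B, R): Player 2 can switch to L (24 → 51). Not NE.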